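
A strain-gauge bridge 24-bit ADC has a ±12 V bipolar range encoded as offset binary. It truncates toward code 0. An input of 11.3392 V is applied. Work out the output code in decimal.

code 16315283

Full-scale span = 24 V; LSB = 24/2^24 = 1.43 µV.
(V_in − V_low)/LSB = (11.3392 − (−12)) / 1.43051e-06 = 16315283.319.
So the output code is 16315283.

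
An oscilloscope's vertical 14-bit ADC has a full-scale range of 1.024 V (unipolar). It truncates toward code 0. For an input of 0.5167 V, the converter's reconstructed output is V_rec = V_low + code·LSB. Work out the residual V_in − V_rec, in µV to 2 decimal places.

Step size: 1.024 V ÷ 2^14 = 62.50 µV.
(0.5167 − 0)/6.25e-05 = 8267.2000; ⌊·⌋ gives code 8267.
Code 8267 maps back to 0 + 8267×6.25e-05 V = 0.5166875 V.
Difference: 1.25e-05 V → 12.50 µV.

12.50 µV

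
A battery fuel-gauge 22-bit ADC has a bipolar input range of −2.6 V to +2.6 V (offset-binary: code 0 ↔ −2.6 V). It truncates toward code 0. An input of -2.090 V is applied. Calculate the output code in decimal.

Full-scale span = 5.2 V; LSB = 5.2/2^22 = 1.24 µV.
(-2.090 − (−2.6)) / 1.23978e-06 = 411364.431 LSBs.
Floor → code 411364.

code 411364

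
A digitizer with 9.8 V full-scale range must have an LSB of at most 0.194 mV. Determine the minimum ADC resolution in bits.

Number of steps required ≥ 9.8 V / 0.194 mV = 50515.46.
Need 2^N ≥ 50515.46; 2^15 = 32768, 2^16 = 65536.
Minimum N = 16.

16 bits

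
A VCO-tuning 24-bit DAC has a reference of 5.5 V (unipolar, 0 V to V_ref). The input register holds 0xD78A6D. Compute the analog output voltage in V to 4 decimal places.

LSB = 5.5 V / 2^24 = 0.33 µV.
Code 0xD78A6D = 14125677 decimal.
V_out = 0 + 14125677 × 3.27826e-07 V = 4.63076 V.

4.6308 V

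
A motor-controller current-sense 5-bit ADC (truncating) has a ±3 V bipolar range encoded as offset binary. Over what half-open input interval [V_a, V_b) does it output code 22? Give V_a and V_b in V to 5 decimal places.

LSB = 6/2^5 = 187.500 mV.
V_a = V_low + 22·LSB = 1.125 V; V_b = V_low + 23·LSB = 1.3125 V.

[1.12500 V, 1.31250 V)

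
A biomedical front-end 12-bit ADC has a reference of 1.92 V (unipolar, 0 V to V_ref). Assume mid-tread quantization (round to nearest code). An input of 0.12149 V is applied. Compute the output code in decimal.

code 259

With 4096 levels over 1.92 V, one step is 468.75 µV.
(0.12149 − 0) / 0.00046875 = 259.179 LSBs.
round(259.179) = 259.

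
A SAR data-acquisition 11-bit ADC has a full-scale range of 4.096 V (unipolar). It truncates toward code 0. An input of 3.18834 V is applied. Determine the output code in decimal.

code 1594

With 2048 levels over 4.096 V, one step is 2.000 mV.
Input sits at 1594.170 steps above V_low.
⌊·⌋(1594.170) = 1594.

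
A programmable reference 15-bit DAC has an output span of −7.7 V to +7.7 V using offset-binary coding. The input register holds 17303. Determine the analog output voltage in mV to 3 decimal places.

431.903 mV

LSB = 15.4 V / 2^15 = 469.97 µV.
V_out = (−7.7) + 17303 × 0.000469971 V = 0.431903 V.
= 431.903 mV.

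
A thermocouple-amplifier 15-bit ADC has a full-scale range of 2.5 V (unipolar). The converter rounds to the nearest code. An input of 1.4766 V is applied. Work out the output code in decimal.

code 19354

Full-scale span = 2.5 V; LSB = 2.5/2^15 = 76.29 µV.
Input sits at 19354.092 steps above V_low.
So the output code is 19354.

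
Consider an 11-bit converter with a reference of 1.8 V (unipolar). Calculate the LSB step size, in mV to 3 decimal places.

0.879 mV

Full-scale span = 1.8 V.
LSB = 1.8 / 2^11 = 1.8 / 2048 = 0.000878906 V = 0.879 mV.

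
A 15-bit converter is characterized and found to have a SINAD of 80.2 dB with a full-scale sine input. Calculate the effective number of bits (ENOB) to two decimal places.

ENOB = (SINAD − 1.76) / 6.02 = (80.2 − 1.76)/6.02 = 13.030.

13.03 bits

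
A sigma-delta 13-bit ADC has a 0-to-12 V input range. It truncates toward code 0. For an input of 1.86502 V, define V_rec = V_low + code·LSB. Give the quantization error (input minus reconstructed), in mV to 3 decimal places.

Step size: 12 V ÷ 2^13 = 1.465 mV.
(V_in − V_low)/LSB = (1.86502 − 0)/0.00146484 = 1273.1870 → code 1273 (floor).
Code 1273 maps back to 0 + 1273×0.00146484 V = 1.8647461 V.
V_in − V_rec = 0.000273906 V = 0.274 mV.

0.274 mV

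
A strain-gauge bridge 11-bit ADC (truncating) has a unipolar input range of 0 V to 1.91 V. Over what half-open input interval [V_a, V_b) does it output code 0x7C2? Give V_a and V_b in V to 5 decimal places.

[1.85218 V, 1.85311 V)

LSB = 1.91/2^11 = 0.933 mV.
Code 0x7C2 = 1986 decimal.
V_a = V_low + 1986·LSB = 1.85218 V; V_b = V_low + 1987·LSB = 1.85311 V.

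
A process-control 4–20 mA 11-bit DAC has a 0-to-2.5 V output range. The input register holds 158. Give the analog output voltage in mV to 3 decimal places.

192.871 mV

LSB = 2.5 V / 2^11 = 1.221 mV.
V_out = 0 + 158 × 0.0012207 V = 0.192871 V.
= 192.871 mV.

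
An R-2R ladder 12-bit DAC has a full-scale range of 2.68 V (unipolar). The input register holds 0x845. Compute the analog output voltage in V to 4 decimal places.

1.3851 V

LSB = 2.68 V / 2^12 = 0.654 mV.
Code 0x845 = 2117 decimal.
V_out = 0 + 2117 × 0.000654297 V = 1.38515 V.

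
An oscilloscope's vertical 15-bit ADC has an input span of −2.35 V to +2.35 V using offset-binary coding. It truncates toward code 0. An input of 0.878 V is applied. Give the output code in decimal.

code 22505

With 32768 levels over 4.7 V, one step is 143.43 µV.
Input sits at 22505.341 steps above V_low.
So the output code is 22505.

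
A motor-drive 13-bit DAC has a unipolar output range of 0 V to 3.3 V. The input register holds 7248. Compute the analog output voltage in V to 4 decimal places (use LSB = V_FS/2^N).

LSB = 3.3 V / 2^13 = 402.83 µV.
V_out = 0 + 7248 × 0.000402832 V = 2.91973 V.

2.9197 V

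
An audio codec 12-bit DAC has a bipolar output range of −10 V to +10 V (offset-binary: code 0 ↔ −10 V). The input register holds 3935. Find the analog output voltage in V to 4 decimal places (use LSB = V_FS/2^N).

9.2139 V

LSB = 20 V / 2^12 = 4.883 mV.
V_out = (−10) + 3935 × 0.00488281 V = 9.21387 V.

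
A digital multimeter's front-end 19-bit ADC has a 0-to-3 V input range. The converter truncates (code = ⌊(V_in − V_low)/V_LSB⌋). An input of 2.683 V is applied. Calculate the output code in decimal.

code 468888

With 524288 levels over 3 V, one step is 5.72 µV.
(2.683 − 0) / 5.72205e-06 = 468888.235 LSBs.
So the output code is 468888.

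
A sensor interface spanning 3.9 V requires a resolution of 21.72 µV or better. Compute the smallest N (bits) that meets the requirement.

Number of steps required ≥ 3.9 V / 21.72 µV = 179558.01.
Need 2^N ≥ 179558.01; 2^17 = 131072, 2^18 = 262144.
Minimum N = 18.

18 bits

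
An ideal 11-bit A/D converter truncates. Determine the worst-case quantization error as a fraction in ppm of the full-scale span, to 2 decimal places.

Truncating → worst-case error = 1 LSB = V_FS/2^11, so 1e+06/2048 = 488.281 ppm of full scale.

488.28 ppm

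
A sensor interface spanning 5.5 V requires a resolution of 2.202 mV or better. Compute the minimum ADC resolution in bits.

12 bits

Number of steps required ≥ 5.5 V / 2.202 mV = 2497.73.
Need 2^N ≥ 2497.73; 2^11 = 2048, 2^12 = 4096.
Minimum N = 12.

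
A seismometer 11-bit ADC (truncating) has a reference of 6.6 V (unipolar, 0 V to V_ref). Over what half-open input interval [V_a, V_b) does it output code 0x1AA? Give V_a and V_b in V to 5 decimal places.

[1.37285 V, 1.37607 V)

LSB = 6.6/2^11 = 3.223 mV.
Code 0x1AA = 426 decimal.
V_a = V_low + 426·LSB = 1.37285 V; V_b = V_low + 427·LSB = 1.37607 V.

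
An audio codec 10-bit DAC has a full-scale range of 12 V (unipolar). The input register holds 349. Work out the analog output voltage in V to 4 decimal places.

4.0898 V

LSB = 12 V / 2^10 = 11.719 mV.
V_out = 0 + 349 × 0.0117188 V = 4.08984 V.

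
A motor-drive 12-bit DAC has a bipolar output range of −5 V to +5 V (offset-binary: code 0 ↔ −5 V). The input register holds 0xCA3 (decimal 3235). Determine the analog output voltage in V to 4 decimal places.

2.8979 V

LSB = 10 V / 2^12 = 2.441 mV.
Code 0xCA3 = 3235 decimal.
V_out = (−5) + 3235 × 0.00244141 V = 2.89795 V.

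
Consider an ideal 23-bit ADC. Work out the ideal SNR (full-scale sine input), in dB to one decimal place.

SNR ≈ 6.02·N + 1.76 dB = 6.02·23 + 1.76 = 140.22 dB.

140.2 dB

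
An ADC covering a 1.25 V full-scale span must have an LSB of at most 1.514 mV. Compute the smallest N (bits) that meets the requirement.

10 bits

Number of steps required ≥ 1.25 V / 1.514 mV = 825.63.
Need 2^N ≥ 825.63; 2^9 = 512, 2^10 = 1024.
Minimum N = 10.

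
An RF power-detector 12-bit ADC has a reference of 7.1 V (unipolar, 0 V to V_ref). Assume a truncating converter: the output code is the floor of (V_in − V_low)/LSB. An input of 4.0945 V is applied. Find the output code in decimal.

code 2362

With 4096 levels over 7.1 V, one step is 1.733 mV.
(4.0945 − 0) / 0.0017334 = 2362.123 LSBs.
So the output code is 2362.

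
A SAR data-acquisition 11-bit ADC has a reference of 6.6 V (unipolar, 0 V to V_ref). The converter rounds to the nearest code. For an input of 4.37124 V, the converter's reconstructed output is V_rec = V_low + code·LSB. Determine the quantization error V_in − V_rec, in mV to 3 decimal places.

LSB = 6.6/2^11 = 3.223 mV.
Scaled input = 1356.4090 LSBs, so code = 1356.
V_rec = 0 + 1356·0.00322266 = 4.3699219 V.
V_in − V_rec = 0.00131813 V = 1.318 mV.

1.318 mV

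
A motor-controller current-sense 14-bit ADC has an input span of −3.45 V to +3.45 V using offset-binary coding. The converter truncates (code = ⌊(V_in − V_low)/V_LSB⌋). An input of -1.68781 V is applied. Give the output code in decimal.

code 4184

LSB = 6.9 V / 16384 = 421.14 µV.
(-1.68781 − (−3.45)) / 0.000421143 = 4184.307 LSBs.
⌊·⌋(4184.307) = 4184.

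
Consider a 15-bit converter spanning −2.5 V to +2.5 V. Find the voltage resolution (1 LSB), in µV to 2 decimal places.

152.59 µV

Full-scale span = 5 V.
LSB = 5 / 2^15 = 5 / 32768 = 0.000152588 V = 152.59 µV.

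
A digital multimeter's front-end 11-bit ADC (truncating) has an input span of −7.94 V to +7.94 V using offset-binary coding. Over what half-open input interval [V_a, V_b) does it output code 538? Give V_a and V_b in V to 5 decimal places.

LSB = 15.88/2^11 = 7.754 mV.
V_a = V_low + 538·LSB = -3.7684 V; V_b = V_low + 539·LSB = -3.76064 V.

[-3.76840 V, -3.76064 V)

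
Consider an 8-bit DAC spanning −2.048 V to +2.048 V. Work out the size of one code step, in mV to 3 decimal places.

16.000 mV

Full-scale span = 4.096 V.
LSB = 4.096 / 2^8 = 4.096 / 256 = 0.016 V = 16.000 mV.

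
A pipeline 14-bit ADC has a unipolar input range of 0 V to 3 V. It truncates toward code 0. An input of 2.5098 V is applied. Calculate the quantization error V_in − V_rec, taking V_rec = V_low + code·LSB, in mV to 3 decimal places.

0.156 mV

Step size: 3 V ÷ 2^14 = 183.11 µV.
(2.5098 − 0)/0.000183105 = 13706.8544; ⌊·⌋ gives code 13706.
Code 13706 maps back to 0 + 13706×0.000183105 V = 2.5096436 V.
Difference: 0.000156445 V → 0.156 mV.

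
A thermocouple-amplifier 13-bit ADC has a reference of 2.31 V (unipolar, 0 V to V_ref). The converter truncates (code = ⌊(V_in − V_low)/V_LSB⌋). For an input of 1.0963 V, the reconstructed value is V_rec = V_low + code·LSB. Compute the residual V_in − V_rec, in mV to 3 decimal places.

LSB = 2.31/2^13 = 281.98 µV.
(1.0963 − 0)/0.000281982 = 3887.8310; ⌊·⌋ gives code 3887.
Code 3887 maps back to 0 + 3887×0.000281982 V = 1.0960657 V.
Difference: 0.000234326 V → 0.234 mV.

0.234 mV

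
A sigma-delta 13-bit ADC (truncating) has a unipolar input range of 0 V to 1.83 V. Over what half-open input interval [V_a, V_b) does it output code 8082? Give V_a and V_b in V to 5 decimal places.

LSB = 1.83/2^13 = 223.39 µV.
V_a = V_low + 8082·LSB = 1.80543 V; V_b = V_low + 8083·LSB = 1.80565 V.

[1.80543 V, 1.80565 V)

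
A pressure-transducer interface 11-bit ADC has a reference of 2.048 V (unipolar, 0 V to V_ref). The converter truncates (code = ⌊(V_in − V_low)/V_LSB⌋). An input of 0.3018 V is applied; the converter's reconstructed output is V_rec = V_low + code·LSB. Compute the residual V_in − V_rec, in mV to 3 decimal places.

One LSB is 2.048 V / 2048 = 1.000 mV.
(0.3018 − 0)/0.001 = 301.8000; ⌊·⌋ gives code 301.
Code 301 maps back to 0 + 301×0.001 V = 0.301 V.
Difference: 0.0008 V → 0.800 mV.

0.800 mV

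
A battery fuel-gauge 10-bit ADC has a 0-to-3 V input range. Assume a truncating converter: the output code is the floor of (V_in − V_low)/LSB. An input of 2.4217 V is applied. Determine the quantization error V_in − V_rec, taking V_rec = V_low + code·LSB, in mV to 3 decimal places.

1.778 mV

Step size: 3 V ÷ 2^10 = 2.930 mV.
(2.4217 − 0)/0.00292969 = 826.6069; ⌊·⌋ gives code 826.
V_rec = 0 + 826·0.00292969 = 2.4199219 V.
Difference: 0.00177812 V → 1.778 mV.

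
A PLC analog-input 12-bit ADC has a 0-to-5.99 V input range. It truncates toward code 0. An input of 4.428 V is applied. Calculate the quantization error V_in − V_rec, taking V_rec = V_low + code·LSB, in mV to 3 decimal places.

1.308 mV

Step size: 5.99 V ÷ 2^12 = 1.462 mV.
Scaled input = 3027.8945 LSBs, so code = 3027.
Reconstructed: 4.4266919 V.
Difference: 0.00130811 V → 1.308 mV.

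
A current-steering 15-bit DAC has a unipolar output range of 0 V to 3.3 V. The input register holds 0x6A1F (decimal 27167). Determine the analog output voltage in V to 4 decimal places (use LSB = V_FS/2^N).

2.7359 V

LSB = 3.3 V / 2^15 = 100.71 µV.
Code 0x6A1F = 27167 decimal.
V_out = 0 + 27167 × 0.000100708 V = 2.73593 V.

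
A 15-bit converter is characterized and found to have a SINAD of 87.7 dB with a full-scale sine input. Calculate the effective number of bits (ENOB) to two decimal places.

ENOB = (SINAD − 1.76) / 6.02 = (87.7 − 1.76)/6.02 = 14.276.

14.28 bits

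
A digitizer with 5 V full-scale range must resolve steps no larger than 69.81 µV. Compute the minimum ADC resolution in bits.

17 bits

Number of steps required ≥ 5 V / 69.81 µV = 71622.98.
Need 2^N ≥ 71622.98; 2^16 = 65536, 2^17 = 131072.
Minimum N = 17.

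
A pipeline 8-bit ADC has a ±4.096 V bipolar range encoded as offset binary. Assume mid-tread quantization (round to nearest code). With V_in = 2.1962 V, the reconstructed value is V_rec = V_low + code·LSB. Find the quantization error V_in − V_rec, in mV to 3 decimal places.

One LSB is 8.192 V / 256 = 32.000 mV.
Scaled input = 196.6312 LSBs, so code = 197.
Code 197 maps back to (−4.096) + 197×0.032 V = 2.208 V.
Error = 2.1962 − 2.208 = -0.0118 V = -11.800 mV.

-11.800 mV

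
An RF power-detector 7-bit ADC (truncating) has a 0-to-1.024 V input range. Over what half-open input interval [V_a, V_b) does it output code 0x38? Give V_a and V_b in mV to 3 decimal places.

[448.000 mV, 456.000 mV)

LSB = 1.024/2^7 = 8.000 mV.
Code 0x38 = 56 decimal.
V_a = V_low + 56·LSB = 0.448 V; V_b = V_low + 57·LSB = 0.456 V.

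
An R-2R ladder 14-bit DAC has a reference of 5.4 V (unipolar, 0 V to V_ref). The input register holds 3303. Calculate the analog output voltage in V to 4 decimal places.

1.0886 V

LSB = 5.4 V / 2^14 = 329.59 µV.
V_out = 0 + 3303 × 0.00032959 V = 1.08864 V.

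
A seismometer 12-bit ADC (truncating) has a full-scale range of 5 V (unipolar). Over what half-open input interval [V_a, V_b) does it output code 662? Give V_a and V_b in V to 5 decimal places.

LSB = 5/2^12 = 1.221 mV.
V_a = V_low + 662·LSB = 0.808105 V; V_b = V_low + 663·LSB = 0.809326 V.

[0.80811 V, 0.80933 V)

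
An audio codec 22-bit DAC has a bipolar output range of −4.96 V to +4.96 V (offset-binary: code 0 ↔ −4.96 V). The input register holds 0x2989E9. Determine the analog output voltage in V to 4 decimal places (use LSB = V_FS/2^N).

1.4785 V

LSB = 9.92 V / 2^22 = 2.37 µV.
Code 0x2989E9 = 2722281 decimal.
V_out = (−4.96) + 2722281 × 2.36511e-06 V = 1.4785 V.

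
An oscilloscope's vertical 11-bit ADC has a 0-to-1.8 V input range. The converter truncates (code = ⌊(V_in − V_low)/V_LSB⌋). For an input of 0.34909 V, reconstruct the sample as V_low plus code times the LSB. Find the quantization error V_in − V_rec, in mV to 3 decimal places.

0.164 mV

Step size: 1.8 V ÷ 2^11 = 0.879 mV.
(0.34909 − 0)/0.000878906 = 397.1868; ⌊·⌋ gives code 397.
V_rec = 0 + 397·0.000878906 = 0.34892578 V.
Error = 0.34909 − 0.34892578 = 0.000164219 V = 0.164 mV.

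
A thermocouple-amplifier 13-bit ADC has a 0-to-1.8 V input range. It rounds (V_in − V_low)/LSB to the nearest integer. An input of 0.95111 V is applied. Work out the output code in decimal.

code 4329

With 8192 levels over 1.8 V, one step is 219.73 µV.
(V_in − V_low)/LSB = (0.95111 − 0) / 0.000219727 = 4328.607.
Round → code 4329.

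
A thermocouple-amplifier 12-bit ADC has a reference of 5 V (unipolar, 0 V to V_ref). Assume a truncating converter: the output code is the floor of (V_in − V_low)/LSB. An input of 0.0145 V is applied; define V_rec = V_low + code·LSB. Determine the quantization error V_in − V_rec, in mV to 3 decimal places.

1.072 mV

Step size: 5 V ÷ 2^12 = 1.221 mV.
Scaled input = 11.8784 LSBs, so code = 11.
V_rec = 0 + 11·0.0012207 = 0.013427734 V.
Error = 0.0145 − 0.013427734 = 0.00107227 V = 1.072 mV.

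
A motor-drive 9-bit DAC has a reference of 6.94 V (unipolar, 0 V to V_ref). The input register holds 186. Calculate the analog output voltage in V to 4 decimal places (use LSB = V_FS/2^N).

2.5212 V

LSB = 6.94 V / 2^9 = 13.555 mV.
V_out = 0 + 186 × 0.0135547 V = 2.52117 V.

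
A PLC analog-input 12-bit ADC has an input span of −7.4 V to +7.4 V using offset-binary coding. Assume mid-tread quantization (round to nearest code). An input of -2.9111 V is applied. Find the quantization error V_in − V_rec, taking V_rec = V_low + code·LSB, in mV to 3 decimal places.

One LSB is 14.8 V / 4096 = 3.613 mV.
(V_in − V_low)/LSB = (-2.9111 − (−7.4))/0.00361328 = 1242.3334 → code 1242 (round).
V_rec = (−7.4) + 1242·0.00361328 = -2.9123047 V.
Difference: 0.00120469 V → 1.205 mV.

1.205 mV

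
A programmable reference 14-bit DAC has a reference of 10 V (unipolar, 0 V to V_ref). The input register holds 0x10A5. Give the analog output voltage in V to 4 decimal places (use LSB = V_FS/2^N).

2.6007 V

LSB = 10 V / 2^14 = 0.610 mV.
Code 0x10A5 = 4261 decimal.
V_out = 0 + 4261 × 0.000610352 V = 2.60071 V.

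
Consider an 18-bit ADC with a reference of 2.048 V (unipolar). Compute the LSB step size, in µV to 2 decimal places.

7.81 µV

Full-scale span = 2.048 V.
LSB = 2.048 / 2^18 = 2.048 / 262144 = 7.8125e-06 V = 7.81 µV.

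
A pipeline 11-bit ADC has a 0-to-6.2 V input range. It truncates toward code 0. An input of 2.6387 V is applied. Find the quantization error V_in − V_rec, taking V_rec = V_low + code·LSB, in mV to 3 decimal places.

1.884 mV

One LSB is 6.2 V / 2048 = 3.027 mV.
(V_in − V_low)/LSB = (2.6387 − 0)/0.00302734 = 871.6222 → code 871 (floor).
Code 871 maps back to 0 + 871×0.00302734 V = 2.6368164 V.
V_in − V_rec = 0.00188359 V = 1.884 mV.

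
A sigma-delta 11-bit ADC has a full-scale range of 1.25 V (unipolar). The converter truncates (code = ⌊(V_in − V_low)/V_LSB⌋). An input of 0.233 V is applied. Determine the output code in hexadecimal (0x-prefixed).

Full-scale span = 1.25 V; LSB = 1.25/2^11 = 0.610 mV.
Input sits at 381.747 steps above V_low.
⌊·⌋(381.747) = 381.
In hexadecimal (0x-prefixed): 0x17D.

code 0x17D (decimal 381)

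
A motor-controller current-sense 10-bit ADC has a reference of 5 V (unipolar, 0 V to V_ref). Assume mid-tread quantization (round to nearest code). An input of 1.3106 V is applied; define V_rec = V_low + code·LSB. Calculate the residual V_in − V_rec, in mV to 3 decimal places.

Step size: 5 V ÷ 2^10 = 4.883 mV.
Scaled input = 268.4109 LSBs, so code = 268.
Code 268 maps back to 0 + 268×0.00488281 V = 1.3085938 V.
Difference: 0.00200625 V → 2.006 mV.

2.006 mV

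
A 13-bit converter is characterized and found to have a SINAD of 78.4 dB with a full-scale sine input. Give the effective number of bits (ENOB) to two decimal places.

ENOB = (SINAD − 1.76) / 6.02 = (78.4 − 1.76)/6.02 = 12.731.

12.73 bits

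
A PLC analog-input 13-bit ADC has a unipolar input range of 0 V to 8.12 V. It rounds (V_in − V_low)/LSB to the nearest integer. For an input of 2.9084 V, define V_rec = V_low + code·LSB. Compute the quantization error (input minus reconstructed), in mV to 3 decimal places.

0.187 mV

Step size: 8.12 V ÷ 2^13 = 0.991 mV.
(2.9084 − 0)/0.000991211 = 2934.1888; round gives code 2934.
V_rec = 0 + 2934·0.000991211 = 2.9082129 V.
Difference: 0.000187109 V → 0.187 mV.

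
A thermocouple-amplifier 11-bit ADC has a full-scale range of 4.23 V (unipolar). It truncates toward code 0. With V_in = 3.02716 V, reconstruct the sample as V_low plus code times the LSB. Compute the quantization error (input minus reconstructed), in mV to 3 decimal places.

LSB = 4.23/2^11 = 2.065 mV.
Scaled input = 1465.6321 LSBs, so code = 1465.
Code 1465 maps back to 0 + 1465×0.00206543 V = 3.0258545 V.
V_in − V_rec = 0.00130551 V = 1.306 mV.

1.306 mV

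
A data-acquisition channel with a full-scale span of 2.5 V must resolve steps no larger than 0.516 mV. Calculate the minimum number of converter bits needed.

Number of steps required ≥ 2.5 V / 0.516 mV = 4844.96.
Need 2^N ≥ 4844.96; 2^12 = 4096, 2^13 = 8192.
Minimum N = 13.

13 bits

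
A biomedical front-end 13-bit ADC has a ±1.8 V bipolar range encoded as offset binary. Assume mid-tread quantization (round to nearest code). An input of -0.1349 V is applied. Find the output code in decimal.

code 3789

Full-scale span = 3.6 V; LSB = 3.6/2^13 = 439.45 µV.
(-0.1349 − (−1.8)) / 0.000439453 = 3789.028 LSBs.
round(3789.028) = 3789.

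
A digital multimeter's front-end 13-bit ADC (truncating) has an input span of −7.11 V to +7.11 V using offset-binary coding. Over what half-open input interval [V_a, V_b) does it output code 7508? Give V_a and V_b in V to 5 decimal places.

[5.92269 V, 5.92442 V)

LSB = 14.22/2^13 = 1.736 mV.
V_a = V_low + 7508·LSB = 5.92269 V; V_b = V_low + 7509·LSB = 5.92442 V.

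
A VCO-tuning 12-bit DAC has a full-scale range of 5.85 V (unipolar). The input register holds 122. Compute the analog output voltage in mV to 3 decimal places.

LSB = 5.85 V / 2^12 = 1.428 mV.
V_out = 0 + 122 × 0.00142822 V = 0.174243 V.
= 174.243 mV.

174.243 mV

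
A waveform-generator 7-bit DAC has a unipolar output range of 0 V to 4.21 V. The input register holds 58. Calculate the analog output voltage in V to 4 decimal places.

LSB = 4.21 V / 2^7 = 32.891 mV.
V_out = 0 + 58 × 0.0328906 V = 1.90766 V.

1.9077 V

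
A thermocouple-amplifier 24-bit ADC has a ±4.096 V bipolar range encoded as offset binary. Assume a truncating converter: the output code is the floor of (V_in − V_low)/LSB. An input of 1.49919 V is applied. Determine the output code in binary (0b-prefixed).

code 0b101011101101100110000101 (decimal 11458949)

Full-scale span = 8.192 V; LSB = 8.192/2^24 = 0.49 µV.
Input sits at 11458949.120 steps above V_low.
⌊·⌋(11458949.120) = 11458949.
In binary (0b-prefixed): 0b101011101101100110000101.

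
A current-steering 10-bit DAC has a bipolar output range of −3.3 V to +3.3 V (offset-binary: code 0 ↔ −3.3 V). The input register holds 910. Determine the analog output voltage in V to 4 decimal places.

LSB = 6.6 V / 2^10 = 6.445 mV.
V_out = (−3.3) + 910 × 0.00644531 V = 2.56523 V.

2.5652 V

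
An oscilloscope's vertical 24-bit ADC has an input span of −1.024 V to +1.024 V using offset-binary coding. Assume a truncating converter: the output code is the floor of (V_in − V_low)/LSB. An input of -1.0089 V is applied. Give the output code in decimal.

LSB = 2.048 V / 16777216 = 0.12 µV.
(-1.0089 − (−1.024)) / 1.2207e-07 = 123699.200 LSBs.
⌊·⌋(123699.200) = 123699.

code 123699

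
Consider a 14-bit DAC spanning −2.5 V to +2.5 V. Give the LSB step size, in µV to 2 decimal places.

Full-scale span = 5 V.
LSB = 5 / 2^14 = 5 / 16384 = 0.000305176 V = 305.18 µV.

305.18 µV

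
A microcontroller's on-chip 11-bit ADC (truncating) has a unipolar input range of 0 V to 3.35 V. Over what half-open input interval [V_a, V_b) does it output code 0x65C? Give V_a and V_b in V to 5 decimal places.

[2.66299 V, 2.66462 V)

LSB = 3.35/2^11 = 1.636 mV.
Code 0x65C = 1628 decimal.
V_a = V_low + 1628·LSB = 2.66299 V; V_b = V_low + 1629·LSB = 2.66462 V.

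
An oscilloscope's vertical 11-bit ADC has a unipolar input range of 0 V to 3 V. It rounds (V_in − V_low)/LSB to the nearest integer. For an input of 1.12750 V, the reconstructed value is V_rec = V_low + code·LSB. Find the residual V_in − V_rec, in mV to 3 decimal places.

One LSB is 3 V / 2048 = 1.465 mV.
(V_in − V_low)/LSB = (1.12750 − 0)/0.00146484 = 769.7067 → code 770 (round).
Code 770 maps back to 0 + 770×0.00146484 V = 1.1279297 V.
Error = 1.12750 − 1.1279297 = -0.000429688 V = -0.430 mV.

-0.430 mV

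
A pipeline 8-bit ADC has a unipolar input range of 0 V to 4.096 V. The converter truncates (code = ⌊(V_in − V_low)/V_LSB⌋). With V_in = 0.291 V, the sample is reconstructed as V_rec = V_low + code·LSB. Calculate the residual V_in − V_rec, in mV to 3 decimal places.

One LSB is 4.096 V / 256 = 16.000 mV.
(V_in − V_low)/LSB = (0.291 − 0)/0.016 = 18.1875 → code 18 (floor).
V_rec = 0 + 18·0.016 = 0.288 V.
Difference: 0.003 V → 3.000 mV.

3.000 mV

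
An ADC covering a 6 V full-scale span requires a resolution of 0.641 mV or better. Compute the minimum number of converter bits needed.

14 bits

Number of steps required ≥ 6 V / 0.641 mV = 9360.37.
Need 2^N ≥ 9360.37; 2^13 = 8192, 2^14 = 16384.
Minimum N = 14.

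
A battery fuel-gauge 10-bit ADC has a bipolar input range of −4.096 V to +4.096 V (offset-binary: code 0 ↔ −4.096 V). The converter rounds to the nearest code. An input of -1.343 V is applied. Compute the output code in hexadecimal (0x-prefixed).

Full-scale span = 8.192 V; LSB = 8.192/2^10 = 8.000 mV.
Input sits at 344.125 steps above V_low.
Round → code 344.
In hexadecimal (0x-prefixed): 0x158.

code 0x158 (decimal 344)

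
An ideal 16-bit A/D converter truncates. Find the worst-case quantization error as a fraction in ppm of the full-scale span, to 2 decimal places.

15.26 ppm

Truncating → worst-case error = 1 LSB = V_FS/2^16, so 1e+06/65536 = 15.2588 ppm of full scale.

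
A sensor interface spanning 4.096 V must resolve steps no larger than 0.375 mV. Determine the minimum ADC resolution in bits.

14 bits

Number of steps required ≥ 4.096 V / 0.375 mV = 10922.67.
Need 2^N ≥ 10922.67; 2^13 = 8192, 2^14 = 16384.
Minimum N = 14.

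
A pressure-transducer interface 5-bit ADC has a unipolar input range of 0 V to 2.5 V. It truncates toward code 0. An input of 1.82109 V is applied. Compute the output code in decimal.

With 32 levels over 2.5 V, one step is 78.125 mV.
(1.82109 − 0) / 0.078125 = 23.310 LSBs.
Floor → code 23.

code 23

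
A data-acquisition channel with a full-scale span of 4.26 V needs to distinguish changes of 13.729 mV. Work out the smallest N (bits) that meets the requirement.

Number of steps required ≥ 4.26 V / 13.729 mV = 310.29.
Need 2^N ≥ 310.29; 2^8 = 256, 2^9 = 512.
Minimum N = 9.

9 bits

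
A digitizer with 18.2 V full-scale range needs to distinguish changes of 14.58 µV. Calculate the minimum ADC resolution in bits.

21 bits

Number of steps required ≥ 18.2 V / 14.58 µV = 1248285.32.
Need 2^N ≥ 1248285.32; 2^20 = 1048576, 2^21 = 2097152.
Minimum N = 21.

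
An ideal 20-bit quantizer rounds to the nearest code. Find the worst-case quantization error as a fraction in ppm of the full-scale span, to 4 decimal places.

Rounding → worst-case error = ½ LSB = V_FS/2^21, so 1e+06/2097152 = 0.476837 ppm of full scale.

0.4768 ppm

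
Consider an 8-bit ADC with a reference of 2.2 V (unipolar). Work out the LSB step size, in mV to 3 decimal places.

Full-scale span = 2.2 V.
LSB = 2.2 / 2^8 = 2.2 / 256 = 0.00859375 V = 8.594 mV.

8.594 mV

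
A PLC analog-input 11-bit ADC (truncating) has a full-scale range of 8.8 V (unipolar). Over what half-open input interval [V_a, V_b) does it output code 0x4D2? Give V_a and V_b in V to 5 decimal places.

[5.30234 V, 5.30664 V)

LSB = 8.8/2^11 = 4.297 mV.
Code 0x4D2 = 1234 decimal.
V_a = V_low + 1234·LSB = 5.30234 V; V_b = V_low + 1235·LSB = 5.30664 V.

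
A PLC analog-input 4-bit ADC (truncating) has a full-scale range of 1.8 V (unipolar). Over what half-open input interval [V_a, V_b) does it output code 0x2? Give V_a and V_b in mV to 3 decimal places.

[225.000 mV, 337.500 mV)

LSB = 1.8/2^4 = 112.500 mV.
Code 0x2 = 2 decimal.
V_a = V_low + 2·LSB = 0.225 V; V_b = V_low + 3·LSB = 0.3375 V.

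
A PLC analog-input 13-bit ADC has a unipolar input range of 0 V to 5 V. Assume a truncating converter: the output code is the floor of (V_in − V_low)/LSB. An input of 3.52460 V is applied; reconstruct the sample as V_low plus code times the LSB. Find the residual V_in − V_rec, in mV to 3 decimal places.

0.430 mV

One LSB is 5 V / 8192 = 0.610 mV.
(3.52460 − 0)/0.000610352 = 5774.7046; ⌊·⌋ gives code 5774.
Reconstructed: 3.5241699 V.
Error = 3.52460 − 3.5241699 = 0.000430078 V = 0.430 mV.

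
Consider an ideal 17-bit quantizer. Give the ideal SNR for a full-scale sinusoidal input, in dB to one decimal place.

SNR ≈ 6.02·N + 1.76 dB = 6.02·17 + 1.76 = 104.10 dB.

104.1 dB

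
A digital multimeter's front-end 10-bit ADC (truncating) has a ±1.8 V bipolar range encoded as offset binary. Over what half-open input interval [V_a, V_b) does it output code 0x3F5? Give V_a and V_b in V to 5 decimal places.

[1.76133 V, 1.76484 V)

LSB = 3.6/2^10 = 3.516 mV.
Code 0x3F5 = 1013 decimal.
V_a = V_low + 1013·LSB = 1.76133 V; V_b = V_low + 1014·LSB = 1.76484 V.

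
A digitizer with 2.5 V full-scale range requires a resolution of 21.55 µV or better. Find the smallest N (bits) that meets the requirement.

17 bits

Number of steps required ≥ 2.5 V / 21.55 µV = 116009.28.
Need 2^N ≥ 116009.28; 2^16 = 65536, 2^17 = 131072.
Minimum N = 17.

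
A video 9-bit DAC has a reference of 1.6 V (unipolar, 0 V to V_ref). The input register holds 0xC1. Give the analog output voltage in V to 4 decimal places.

LSB = 1.6 V / 2^9 = 3.125 mV.
Code 0xC1 = 193 decimal.
V_out = 0 + 193 × 0.003125 V = 0.603125 V.

0.6031 V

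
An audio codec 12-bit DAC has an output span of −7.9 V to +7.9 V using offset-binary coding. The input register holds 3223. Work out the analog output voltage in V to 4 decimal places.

LSB = 15.8 V / 2^12 = 3.857 mV.
V_out = (−7.9) + 3223 × 0.00385742 V = 4.53247 V.

4.5325 V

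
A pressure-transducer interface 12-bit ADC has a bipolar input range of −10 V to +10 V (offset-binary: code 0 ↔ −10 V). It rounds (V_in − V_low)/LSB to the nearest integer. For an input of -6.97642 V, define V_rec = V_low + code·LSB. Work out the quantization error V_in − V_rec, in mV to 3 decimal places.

1.119 mV

One LSB is 20 V / 4096 = 4.883 mV.
(V_in − V_low)/LSB = (-6.97642 − (−10))/0.00488281 = 619.2292 → code 619 (round).
Code 619 maps back to (−10) + 619×0.00488281 V = -6.9775391 V.
Error = -6.97642 − (−6.9775391) = 0.00111906 V = 1.119 mV.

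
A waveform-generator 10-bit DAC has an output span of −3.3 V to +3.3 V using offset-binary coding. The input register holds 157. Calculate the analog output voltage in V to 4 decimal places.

LSB = 6.6 V / 2^10 = 6.445 mV.
V_out = (−3.3) + 157 × 0.00644531 V = -2.28809 V.

-2.2881 V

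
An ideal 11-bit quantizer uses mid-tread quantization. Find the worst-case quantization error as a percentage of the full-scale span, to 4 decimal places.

0.0244 %

Rounding → worst-case error = ½ LSB = V_FS/2^12, so 100/4096 = 0.0244141 % of full scale.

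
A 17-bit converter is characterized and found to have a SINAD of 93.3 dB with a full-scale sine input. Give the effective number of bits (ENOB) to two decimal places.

15.21 bits

ENOB = (SINAD − 1.76) / 6.02 = (93.3 − 1.76)/6.02 = 15.206.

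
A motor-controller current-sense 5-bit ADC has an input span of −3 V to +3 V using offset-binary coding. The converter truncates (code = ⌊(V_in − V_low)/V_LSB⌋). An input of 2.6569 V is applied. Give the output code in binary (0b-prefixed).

LSB = 6 V / 32 = 187.500 mV.
Input sits at 30.170 steps above V_low.
So the output code is 30.
In binary (0b-prefixed): 0b11110.

code 0b11110 (decimal 30)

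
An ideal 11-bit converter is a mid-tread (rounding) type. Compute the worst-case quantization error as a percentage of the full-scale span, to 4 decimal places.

0.0244 %

Rounding → worst-case error = ½ LSB = V_FS/2^12, so 100/4096 = 0.0244141 % of full scale.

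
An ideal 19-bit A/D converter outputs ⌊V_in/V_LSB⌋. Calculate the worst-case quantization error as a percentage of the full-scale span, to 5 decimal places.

Truncating → worst-case error = 1 LSB = V_FS/2^19, so 100/524288 = 0.000190735 % of full scale.

0.00019 %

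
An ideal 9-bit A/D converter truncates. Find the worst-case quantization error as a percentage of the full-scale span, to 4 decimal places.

Truncating → worst-case error = 1 LSB = V_FS/2^9, so 100/512 = 0.195312 % of full scale.

0.1953 %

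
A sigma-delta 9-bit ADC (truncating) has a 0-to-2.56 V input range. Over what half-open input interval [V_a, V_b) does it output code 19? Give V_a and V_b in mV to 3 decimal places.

LSB = 2.56/2^9 = 5.000 mV.
V_a = V_low + 19·LSB = 0.095 V; V_b = V_low + 20·LSB = 0.1 V.

[95.000 mV, 100.000 mV)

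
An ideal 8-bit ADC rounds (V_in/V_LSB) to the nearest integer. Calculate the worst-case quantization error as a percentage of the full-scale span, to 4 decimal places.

0.1953 %

Rounding → worst-case error = ½ LSB = V_FS/2^9, so 100/512 = 0.195312 % of full scale.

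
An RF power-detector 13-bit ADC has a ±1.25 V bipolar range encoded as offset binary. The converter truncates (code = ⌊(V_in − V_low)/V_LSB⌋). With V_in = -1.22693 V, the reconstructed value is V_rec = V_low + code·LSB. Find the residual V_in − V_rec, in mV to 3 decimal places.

LSB = 2.5/2^13 = 305.18 µV.
(V_in − V_low)/LSB = (-1.22693 − (−1.25))/0.000305176 = 75.5958 → code 75 (floor).
V_rec = (−1.25) + 75·0.000305176 = -1.2271118 V.
Error = -1.22693 − (−1.2271118) = 0.000181816 V = 0.182 mV.

0.182 mV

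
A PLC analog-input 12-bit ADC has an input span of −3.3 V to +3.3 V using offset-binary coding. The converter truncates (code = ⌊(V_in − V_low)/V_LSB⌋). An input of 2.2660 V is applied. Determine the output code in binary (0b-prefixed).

With 4096 levels over 6.6 V, one step is 1.611 mV.
(V_in − V_low)/LSB = (2.2660 − (−3.3)) / 0.00161133 = 3454.293.
Floor → code 3454.
In binary (0b-prefixed): 0b110101111110.

code 0b110101111110 (decimal 3454)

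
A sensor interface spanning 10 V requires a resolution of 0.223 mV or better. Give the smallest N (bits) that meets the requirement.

Number of steps required ≥ 10 V / 0.223 mV = 44843.05.
Need 2^N ≥ 44843.05; 2^15 = 32768, 2^16 = 65536.
Minimum N = 16.

16 bits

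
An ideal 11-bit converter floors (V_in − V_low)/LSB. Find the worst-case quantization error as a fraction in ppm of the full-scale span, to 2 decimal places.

488.28 ppm

Truncating → worst-case error = 1 LSB = V_FS/2^11, so 1e+06/2048 = 488.281 ppm of full scale.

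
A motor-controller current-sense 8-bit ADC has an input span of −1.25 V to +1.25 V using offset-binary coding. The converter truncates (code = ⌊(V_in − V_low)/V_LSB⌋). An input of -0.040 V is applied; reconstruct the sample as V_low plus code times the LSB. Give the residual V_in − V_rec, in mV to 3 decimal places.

8.828 mV

Step size: 2.5 V ÷ 2^8 = 9.766 mV.
(V_in − V_low)/LSB = (-0.040 − (−1.25))/0.00976562 = 123.9040 → code 123 (floor).
Reconstructed: -0.048828125 V.
Difference: 0.00882812 V → 8.828 mV.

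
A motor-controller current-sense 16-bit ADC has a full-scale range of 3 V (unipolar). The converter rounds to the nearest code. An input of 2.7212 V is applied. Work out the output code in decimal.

code 59446

LSB = 3 V / 65536 = 45.78 µV.
(V_in − V_low)/LSB = (2.7212 − 0) / 4.57764e-05 = 59445.521.
So the output code is 59446.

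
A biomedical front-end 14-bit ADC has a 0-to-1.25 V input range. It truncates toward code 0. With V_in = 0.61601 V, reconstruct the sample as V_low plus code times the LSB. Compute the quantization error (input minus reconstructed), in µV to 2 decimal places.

12.69 µV

LSB = 1.25/2^14 = 76.29 µV.
(V_in − V_low)/LSB = (0.61601 − 0)/7.62939e-05 = 8074.1663 → code 8074 (floor).
Reconstructed: 0.61599731 V.
Error = 0.61601 − 0.61599731 = 1.26855e-05 V = 12.69 µV.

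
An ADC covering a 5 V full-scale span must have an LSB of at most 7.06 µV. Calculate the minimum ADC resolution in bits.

20 bits

Number of steps required ≥ 5 V / 7.06 µV = 708215.30.
Need 2^N ≥ 708215.30; 2^19 = 524288, 2^20 = 1048576.
Minimum N = 20.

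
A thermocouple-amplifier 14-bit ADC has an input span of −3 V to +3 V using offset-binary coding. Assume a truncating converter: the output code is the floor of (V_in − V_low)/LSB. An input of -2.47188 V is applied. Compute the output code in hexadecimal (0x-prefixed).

code 0x5A2 (decimal 1442)

Full-scale span = 6 V; LSB = 6/2^14 = 366.21 µV.
(-2.47188 − (−3)) / 0.000366211 = 1442.120 LSBs.
So the output code is 1442.
In hexadecimal (0x-prefixed): 0x5A2.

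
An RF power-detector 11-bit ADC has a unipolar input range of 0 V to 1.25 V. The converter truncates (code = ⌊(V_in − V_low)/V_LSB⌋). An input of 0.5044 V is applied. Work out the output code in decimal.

LSB = 1.25 V / 2048 = 0.610 mV.
Input sits at 826.409 steps above V_low.
So the output code is 826.

code 826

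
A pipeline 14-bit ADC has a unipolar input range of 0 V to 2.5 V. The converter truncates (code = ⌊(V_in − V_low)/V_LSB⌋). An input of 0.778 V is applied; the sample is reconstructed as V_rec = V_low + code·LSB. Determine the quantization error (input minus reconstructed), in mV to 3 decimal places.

0.107 mV

One LSB is 2.5 V / 16384 = 152.59 µV.
(V_in − V_low)/LSB = (0.778 − 0)/0.000152588 = 5098.7008 → code 5098 (floor).
V_rec = 0 + 5098·0.000152588 = 0.77789307 V.
V_in − V_rec = 0.000106934 V = 0.107 mV.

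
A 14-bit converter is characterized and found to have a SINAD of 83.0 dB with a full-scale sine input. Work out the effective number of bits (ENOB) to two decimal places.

ENOB = (SINAD − 1.76) / 6.02 = (83.0 − 1.76)/6.02 = 13.495.

13.50 bits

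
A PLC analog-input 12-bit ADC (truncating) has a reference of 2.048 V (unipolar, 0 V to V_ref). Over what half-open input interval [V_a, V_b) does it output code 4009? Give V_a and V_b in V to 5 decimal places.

[2.00450 V, 2.00500 V)

LSB = 2.048/2^12 = 0.500 mV.
V_a = V_low + 4009·LSB = 2.0045 V; V_b = V_low + 4010·LSB = 2.005 V.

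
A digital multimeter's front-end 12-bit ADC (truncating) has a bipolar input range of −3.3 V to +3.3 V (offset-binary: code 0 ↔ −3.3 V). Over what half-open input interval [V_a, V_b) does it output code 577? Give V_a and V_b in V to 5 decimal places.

LSB = 6.6/2^12 = 1.611 mV.
V_a = V_low + 577·LSB = -2.37026 V; V_b = V_low + 578·LSB = -2.36865 V.

[-2.37026 V, -2.36865 V)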